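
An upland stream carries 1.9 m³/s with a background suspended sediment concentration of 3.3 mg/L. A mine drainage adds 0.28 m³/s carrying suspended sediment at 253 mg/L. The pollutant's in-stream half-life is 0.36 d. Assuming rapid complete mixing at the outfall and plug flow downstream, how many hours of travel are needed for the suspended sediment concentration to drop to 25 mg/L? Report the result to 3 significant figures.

4.33 h

Flow-weighted average: C = (1.900·3.300 + 0.2800·253.0) / 2.180 = 77.11/2.180 = 35.37 mg/L.
Half-life 0.36 d → k = ln 2 / 0.36 = 1.925 d⁻¹.
35.37·exp(−k·t) = 25 → t = ln(35.37/25)/k = 15570 s = 4.326 h.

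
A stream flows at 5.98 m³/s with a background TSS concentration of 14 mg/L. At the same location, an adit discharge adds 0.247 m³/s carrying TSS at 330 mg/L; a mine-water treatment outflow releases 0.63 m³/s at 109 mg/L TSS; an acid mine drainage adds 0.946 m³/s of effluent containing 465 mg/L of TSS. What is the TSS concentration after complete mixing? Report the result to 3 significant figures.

Mass balance: C = (5.980·14.00 + 0.2470·330.0 + 0.6300·109.0 + 0.9460·465.0) / 7.803 = 673.8/7.803 = 86.35 mg/L.

86.4 mg/L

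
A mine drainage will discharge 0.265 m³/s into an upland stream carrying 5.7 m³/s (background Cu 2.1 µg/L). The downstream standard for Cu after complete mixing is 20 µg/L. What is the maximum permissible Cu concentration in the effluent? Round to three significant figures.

405 µg/L

At the limit, (Qr·Cr + Qe·Cₑ)/(Qr + Qe) = 20:
Cₑ = (5.965·20 − 5.700·2.100) / 0.2650 = 405.0 µg/L.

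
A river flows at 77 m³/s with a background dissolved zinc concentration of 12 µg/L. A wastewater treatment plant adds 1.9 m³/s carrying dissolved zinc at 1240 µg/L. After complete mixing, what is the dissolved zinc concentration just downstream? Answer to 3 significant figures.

Flow-weighted average: C = (77.00·12.00 + 1.900·1240) / 78.90 = 3280/78.90 = 41.57 µg/L.

41.6 µg/L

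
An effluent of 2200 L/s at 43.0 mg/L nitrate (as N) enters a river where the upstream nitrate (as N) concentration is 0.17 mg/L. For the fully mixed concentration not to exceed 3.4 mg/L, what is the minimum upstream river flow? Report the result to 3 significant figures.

27000 L/s

Set C_mix = 3.4: (Q·0.1700 + 2200·43.00) / (Q + 2200) = 3.4
→ Q = 2200·(43.00 − 3.4)/(3.4 − 0.1700) = 26970 L/s.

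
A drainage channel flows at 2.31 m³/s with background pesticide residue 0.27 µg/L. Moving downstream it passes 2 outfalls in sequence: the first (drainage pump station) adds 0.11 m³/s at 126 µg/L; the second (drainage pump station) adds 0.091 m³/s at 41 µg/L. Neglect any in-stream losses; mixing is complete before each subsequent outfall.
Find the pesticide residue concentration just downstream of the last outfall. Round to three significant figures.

7.25 µg/L

After outfall 1: Q = 2.310 + 0.1100 = 2.420 m³/s; C = (2.310·0.2700 + 0.1100·126.0)/2.420 = 5.985 µg/L.
After outfall 2: Q = 2.420 + 0.09100 = 2.511 m³/s; C = (2.420·5.985 + 0.09100·41.00)/2.511 = 7.254 µg/L.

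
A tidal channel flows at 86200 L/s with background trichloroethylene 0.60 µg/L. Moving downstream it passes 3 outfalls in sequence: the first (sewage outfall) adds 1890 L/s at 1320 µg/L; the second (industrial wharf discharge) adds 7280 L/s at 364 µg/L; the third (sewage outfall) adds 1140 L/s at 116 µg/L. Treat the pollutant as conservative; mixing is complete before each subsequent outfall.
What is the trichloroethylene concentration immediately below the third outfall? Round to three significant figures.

Outfall 1: combined Q = 88090 L/s; C = (86200·0.6000 + 1890·1320)/88090 = 28.91 µg/L.
Outfall 2: combined Q = 95370 L/s; C = (88090·28.91 + 7280·364.0)/95370 = 54.49 µg/L.
Outfall 3: combined Q = 96510 L/s; C = (95370·54.49 + 1140·116.0)/96510 = 55.21 µg/L.

55.2 µg/L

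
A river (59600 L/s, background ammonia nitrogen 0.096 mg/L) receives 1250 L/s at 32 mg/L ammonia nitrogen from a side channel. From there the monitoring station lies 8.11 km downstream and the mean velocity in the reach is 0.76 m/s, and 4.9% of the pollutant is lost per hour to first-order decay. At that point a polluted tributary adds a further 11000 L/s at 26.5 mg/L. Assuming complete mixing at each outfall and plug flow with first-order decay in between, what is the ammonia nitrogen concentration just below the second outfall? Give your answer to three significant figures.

Conservation of mass: C = (59600·0.09600 + 1250·32.00) / 60850 = 45720/60850 = 0.7514 mg/L; combined flow 60850 L/s.
Travel time t = 8.11·1000 / 0.76 = 10670 s = 2.964 h.
4.9%/h lost → k = −ln(1 − 0.049) = 0.05024 h⁻¹.
Decay over the reach: 0.7514·exp(−kt) = 0.7514·0.8616 = 0.6474 mg/L.
At the second outfall, C = (60850·0.6474 + 11000·26.50) / (60850 + 11000) = 4.605 mg/L.

4.61 mg/L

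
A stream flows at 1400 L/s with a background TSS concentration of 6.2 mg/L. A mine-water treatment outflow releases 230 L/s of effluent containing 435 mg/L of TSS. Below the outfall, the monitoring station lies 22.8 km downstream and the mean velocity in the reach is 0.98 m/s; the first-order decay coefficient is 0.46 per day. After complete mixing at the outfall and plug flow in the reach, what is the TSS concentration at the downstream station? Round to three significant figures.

Flow-weighted average: C = (1400·6.200 + 230.0·435.0) / 1630 = 108700/1630 = 66.71 mg/L.
Travel time t = 22.8·1000 / 0.98 = 23270 s = 6.463 h.
First-order decay: C = 66.71·exp(−k·t) = 66.71·0.8835 = 58.93 mg/L.

58.9 mg/L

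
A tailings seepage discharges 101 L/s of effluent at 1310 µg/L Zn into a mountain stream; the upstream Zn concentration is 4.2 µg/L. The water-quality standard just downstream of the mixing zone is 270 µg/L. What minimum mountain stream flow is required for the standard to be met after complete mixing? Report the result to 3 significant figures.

395 L/s

Set C_mix = 270: (Q·4.200 + 101.0·1310) / (Q + 101.0) = 270
→ Q = 101.0·(1310 − 270)/(270 − 4.200) = 395.2 L/s.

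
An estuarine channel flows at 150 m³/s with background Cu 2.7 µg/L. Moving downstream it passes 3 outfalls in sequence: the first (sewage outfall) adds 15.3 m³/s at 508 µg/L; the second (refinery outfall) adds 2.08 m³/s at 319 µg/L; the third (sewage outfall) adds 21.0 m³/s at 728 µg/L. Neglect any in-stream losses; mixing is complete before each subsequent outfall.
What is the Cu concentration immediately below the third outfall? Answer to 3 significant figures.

After outfall 1: Q = 150.0 + 15.30 = 165.3 m³/s; C = (150.0·2.700 + 15.30·508.0)/165.3 = 49.47 µg/L.
After outfall 2: Q = 165.3 + 2.080 = 167.4 m³/s; C = (165.3·49.47 + 2.080·319.0)/167.4 = 52.82 µg/L.
After outfall 3: Q = 167.4 + 21.00 = 188.4 m³/s; C = (167.4·52.82 + 21.00·728.0)/188.4 = 128.1 µg/L.

128 µg/L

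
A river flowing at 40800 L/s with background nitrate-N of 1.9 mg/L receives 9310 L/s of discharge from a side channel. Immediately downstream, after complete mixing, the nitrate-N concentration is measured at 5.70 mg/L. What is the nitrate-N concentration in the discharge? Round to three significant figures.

22.4 mg/L

Mass balance: 40800·1.900 + 9310·Cₑ = 50110·5.700
→ Cₑ = (50110·5.700 − 40800·1.900) / 9310 = 22.35 mg/L.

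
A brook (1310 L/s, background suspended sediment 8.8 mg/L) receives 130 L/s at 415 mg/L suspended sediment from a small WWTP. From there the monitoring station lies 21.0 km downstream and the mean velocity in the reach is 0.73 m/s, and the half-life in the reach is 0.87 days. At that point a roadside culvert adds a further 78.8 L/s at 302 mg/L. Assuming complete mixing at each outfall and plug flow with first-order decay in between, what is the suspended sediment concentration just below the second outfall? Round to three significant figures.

After mixing, C = (1310·8.800 + 130.0·415.0) / 1440 = 65480/1440 = 45.47 mg/L; combined flow 1440 L/s.
Travel time t = 21.0·1000 / 0.73 = 28770 s = 7.991 h.
Half-life 0.87 d → k = ln 2 / 0.87 = 0.7967 d⁻¹.
After decay, C = 45.47 × e^(−kt) = 45.47 × 0.7670 = 34.88 mg/L.
Second outfall: C = (1440·34.88 + 78.80·302.0)/1519 = 48.74 mg/L.

48.7 mg/L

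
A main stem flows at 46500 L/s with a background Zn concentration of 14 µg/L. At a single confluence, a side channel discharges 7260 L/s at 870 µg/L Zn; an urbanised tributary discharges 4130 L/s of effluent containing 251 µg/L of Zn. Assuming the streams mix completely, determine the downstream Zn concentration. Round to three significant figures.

Conservation of mass: C = (46500·14.00 + 7260·870.0 + 4130·251.0) / 57890 = 8004000/57890 = 138.3 µg/L.

138 µg/L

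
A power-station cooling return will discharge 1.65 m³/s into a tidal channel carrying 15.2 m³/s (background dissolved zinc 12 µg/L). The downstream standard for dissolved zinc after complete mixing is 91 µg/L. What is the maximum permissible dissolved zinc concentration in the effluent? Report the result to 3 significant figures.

819 µg/L

At the limit, (Qr·Cr + Qe·Cₑ)/(Qr + Qe) = 91:
Cₑ = (16.85·91 − 15.20·12.00) / 1.650 = 818.8 µg/L.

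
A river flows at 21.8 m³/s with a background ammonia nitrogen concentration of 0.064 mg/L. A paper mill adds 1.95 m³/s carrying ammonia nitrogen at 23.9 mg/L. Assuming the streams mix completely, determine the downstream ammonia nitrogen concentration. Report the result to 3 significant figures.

Flow-weighted average: C = (21.80·0.06400 + 1.950·23.90) / 23.75 = 48.00/23.75 = 2.021 mg/L.

2.02 mg/L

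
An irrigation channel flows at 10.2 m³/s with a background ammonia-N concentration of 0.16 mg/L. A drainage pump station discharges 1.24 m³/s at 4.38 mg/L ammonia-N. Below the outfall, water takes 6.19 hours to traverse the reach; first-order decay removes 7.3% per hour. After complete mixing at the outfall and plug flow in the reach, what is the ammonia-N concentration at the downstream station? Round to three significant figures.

0.386 mg/L

Mass balance: C = (10.20·0.1600 + 1.240·4.380) / 11.44 = 7.063/11.44 = 0.6174 mg/L.
7.3%/h lost → k = −ln(1 − 0.073) = 0.07580 h⁻¹.
After decay, C = 0.6174 × e^(−kt) = 0.6174 × 0.6255 = 0.3862 mg/L.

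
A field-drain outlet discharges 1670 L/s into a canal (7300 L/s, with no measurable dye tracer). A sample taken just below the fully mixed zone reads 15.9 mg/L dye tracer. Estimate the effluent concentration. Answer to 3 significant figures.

85.4 mg/L

Mass balance: 7300·0 + 1670·Cₑ = 8970·15.90
→ Cₑ = (8970·15.90 − 7300·0) / 1670 = 85.40 mg/L.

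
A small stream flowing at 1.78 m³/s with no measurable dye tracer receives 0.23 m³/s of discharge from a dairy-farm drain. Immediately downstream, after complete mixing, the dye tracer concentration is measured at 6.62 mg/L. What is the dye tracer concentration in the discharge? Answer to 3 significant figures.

57.9 mg/L

Mass balance: 1.780·0 + 0.2300·Cₑ = 2.010·6.620
→ Cₑ = (2.010·6.620 − 1.780·0) / 0.2300 = 57.85 mg/L.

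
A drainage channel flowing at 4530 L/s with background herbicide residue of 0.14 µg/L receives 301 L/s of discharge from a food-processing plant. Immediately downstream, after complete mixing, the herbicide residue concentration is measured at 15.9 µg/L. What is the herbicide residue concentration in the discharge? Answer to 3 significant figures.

Mass balance: 4530·0.1400 + 301.0·Cₑ = 4831·15.90
→ Cₑ = (4831·15.90 − 4530·0.1400) / 301.0 = 253.1 µg/L.

253 µg/L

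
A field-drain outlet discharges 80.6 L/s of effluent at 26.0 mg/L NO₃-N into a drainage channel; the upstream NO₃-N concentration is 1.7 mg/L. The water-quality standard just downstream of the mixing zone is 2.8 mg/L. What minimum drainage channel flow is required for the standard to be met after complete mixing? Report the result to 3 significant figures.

1700 L/s

Set C_mix = 2.8: (Q·1.700 + 80.60·26.00) / (Q + 80.60) = 2.8
→ Q = 80.60·(26.00 − 2.8)/(2.8 − 1.700) = 1700 L/s.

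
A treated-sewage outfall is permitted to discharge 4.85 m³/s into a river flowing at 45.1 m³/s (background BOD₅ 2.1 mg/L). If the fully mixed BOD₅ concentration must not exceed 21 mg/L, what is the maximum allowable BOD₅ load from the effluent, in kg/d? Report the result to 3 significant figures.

Mass balance at the limit: 45.10·2.100 + 4.850·Cₑ = 49.95·21 → Cₑ = 196.8 mg/L.
Load = 4.850 m³/s × 196.8 g/m³ × 86 400 s/d = 82450 kg/d.

82400 kg/d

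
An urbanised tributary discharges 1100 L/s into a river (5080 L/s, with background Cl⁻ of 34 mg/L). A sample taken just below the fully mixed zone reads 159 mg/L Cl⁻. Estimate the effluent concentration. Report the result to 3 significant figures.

736 mg/L

Mass balance: 5080·34.00 + 1100·Cₑ = 6180·159.0
→ Cₑ = (6180·159.0 − 5080·34.00) / 1100 = 736.3 mg/L.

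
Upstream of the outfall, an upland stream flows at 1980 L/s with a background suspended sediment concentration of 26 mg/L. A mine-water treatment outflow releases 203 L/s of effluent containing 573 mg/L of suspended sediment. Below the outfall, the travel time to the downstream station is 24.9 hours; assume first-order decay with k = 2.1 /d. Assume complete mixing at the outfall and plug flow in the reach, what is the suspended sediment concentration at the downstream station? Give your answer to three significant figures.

8.70 mg/L

Mixed concentration C = ΣQC/ΣQ = (1980·26.00 + 203.0·573.0) / 2183 = 167800/2183 = 76.87 mg/L.
First-order decay: C = 76.87·exp(−k·t) = 76.87·0.1132 = 8.700 mg/L.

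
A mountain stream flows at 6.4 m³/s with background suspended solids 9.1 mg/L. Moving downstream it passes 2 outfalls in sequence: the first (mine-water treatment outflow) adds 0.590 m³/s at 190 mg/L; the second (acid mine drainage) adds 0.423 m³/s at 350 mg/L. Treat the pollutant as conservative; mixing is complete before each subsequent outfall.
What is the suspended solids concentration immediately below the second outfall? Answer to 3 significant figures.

43.0 mg/L

After outfall 1: Q = 6.400 + 0.5900 = 6.990 m³/s; C = (6.400·9.100 + 0.5900·190.0)/6.990 = 24.37 mg/L.
After outfall 2: Q = 6.990 + 0.4230 = 7.413 m³/s; C = (6.990·24.37 + 0.4230·350.0)/7.413 = 42.95 mg/L.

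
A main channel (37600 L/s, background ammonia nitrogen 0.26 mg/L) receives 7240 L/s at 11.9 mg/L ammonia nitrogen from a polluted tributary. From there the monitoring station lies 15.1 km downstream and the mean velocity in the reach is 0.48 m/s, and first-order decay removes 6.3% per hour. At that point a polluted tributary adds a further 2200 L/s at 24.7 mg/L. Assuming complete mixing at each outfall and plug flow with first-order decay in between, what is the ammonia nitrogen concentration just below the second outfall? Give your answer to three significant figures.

2.31 mg/L

Mass balance: C = (37600·0.2600 + 7240·11.90) / 44840 = 95930/44840 = 2.139 mg/L; combined flow 44840 L/s.
Travel time t = 15.1·1000 / 0.48 = 31460 s = 8.738 h.
6.3%/h lost → k = −ln(1 − 0.063) = 0.06507 h⁻¹.
Decay over the reach: 2.139·exp(−kt) = 2.139·0.5663 = 1.212 mg/L.
Second outfall: C = (44840·1.212 + 2200·24.70)/47040 = 2.310 mg/L.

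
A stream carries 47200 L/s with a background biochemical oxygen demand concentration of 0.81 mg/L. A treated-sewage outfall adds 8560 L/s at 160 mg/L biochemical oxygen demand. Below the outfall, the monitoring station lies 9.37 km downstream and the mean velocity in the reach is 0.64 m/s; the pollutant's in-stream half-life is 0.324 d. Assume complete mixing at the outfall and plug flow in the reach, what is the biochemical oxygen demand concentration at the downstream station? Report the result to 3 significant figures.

Flow-weighted average: C = (47200·0.8100 + 8560·160.0) / 55760 = 1408000/55760 = 25.25 mg/L.
Travel time t = 9.37·1000 / 0.64 = 14640 s = 4.067 h.
Half-life 0.324 d → k = ln 2 / 0.324 = 2.139 d⁻¹.
After decay, C = 25.25 × e^(−kt) = 25.25 × 0.6959 = 17.57 mg/L.

17.6 mg/L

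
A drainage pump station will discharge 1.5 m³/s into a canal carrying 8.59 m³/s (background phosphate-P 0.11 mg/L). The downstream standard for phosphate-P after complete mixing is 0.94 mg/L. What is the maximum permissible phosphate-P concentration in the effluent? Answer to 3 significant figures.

At the limit, (Qr·Cr + Qe·Cₑ)/(Qr + Qe) = 0.94:
Cₑ = (10.09·0.94 − 8.590·0.1100) / 1.500 = 5.693 mg/L.

5.69 mg/L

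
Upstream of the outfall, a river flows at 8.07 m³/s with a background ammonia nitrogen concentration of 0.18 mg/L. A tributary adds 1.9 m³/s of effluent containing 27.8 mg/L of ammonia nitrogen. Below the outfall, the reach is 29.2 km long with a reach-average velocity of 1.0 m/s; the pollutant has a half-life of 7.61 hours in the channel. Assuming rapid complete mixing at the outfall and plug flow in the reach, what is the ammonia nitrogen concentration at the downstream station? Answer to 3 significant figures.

Mixed concentration C = ΣQC/ΣQ = (8.070·0.1800 + 1.900·27.80) / 9.970 = 54.27/9.970 = 5.444 mg/L.
Travel time t = 29.2·1000 / 1.0 = 29200 s = 8.111 h.
Half-life 7.61 h → k = ln 2 / 7.61 = 0.09108 h⁻¹ = 2.186 d⁻¹.
Applying C = C₀e^(−kt): 5.444 × 0.4777 = 2.600 mg/L.

2.60 mg/L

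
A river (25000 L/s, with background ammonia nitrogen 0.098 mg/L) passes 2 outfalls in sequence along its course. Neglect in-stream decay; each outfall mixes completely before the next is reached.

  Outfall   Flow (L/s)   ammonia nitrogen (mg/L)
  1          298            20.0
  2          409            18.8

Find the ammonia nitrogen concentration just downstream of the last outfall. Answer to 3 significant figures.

0.626 mg/L

Below outfall 1: Q → 25300 L/s, C = (25000·0.09800 + 298.0·20.00)/25300 = 0.3324 mg/L.
Below outfall 2: Q → 25710 L/s, C = (25300·0.3324 + 409.0·18.80)/25710 = 0.6263 mg/L.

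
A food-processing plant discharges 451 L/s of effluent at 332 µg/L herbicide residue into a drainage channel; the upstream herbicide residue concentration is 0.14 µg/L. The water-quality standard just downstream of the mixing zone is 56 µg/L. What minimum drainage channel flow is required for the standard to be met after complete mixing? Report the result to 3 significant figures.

2230 L/s

Set C_mix = 56: (Q·0.1400 + 451.0·332.0) / (Q + 451.0) = 56
→ Q = 451.0·(332.0 − 56)/(56 − 0.1400) = 2228 L/s.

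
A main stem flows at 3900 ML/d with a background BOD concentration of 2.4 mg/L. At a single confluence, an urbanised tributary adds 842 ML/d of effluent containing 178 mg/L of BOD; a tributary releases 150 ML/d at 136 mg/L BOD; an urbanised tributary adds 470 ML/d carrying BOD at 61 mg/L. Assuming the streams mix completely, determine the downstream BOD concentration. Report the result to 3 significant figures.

38.8 mg/L

Conservation of mass: C = (3900·2.400 + 842.0·178.0 + 150.0·136.0 + 470.0·61.00) / 5362 = 208300/5362 = 38.85 mg/L.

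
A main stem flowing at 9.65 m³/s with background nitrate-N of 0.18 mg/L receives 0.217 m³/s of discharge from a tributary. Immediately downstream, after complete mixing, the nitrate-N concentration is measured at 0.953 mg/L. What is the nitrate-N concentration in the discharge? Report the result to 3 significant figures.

35.3 mg/L

Mass balance: 9.650·0.1800 + 0.2170·Cₑ = 9.867·0.9530
→ Cₑ = (9.867·0.9530 − 9.650·0.1800) / 0.2170 = 35.33 mg/L.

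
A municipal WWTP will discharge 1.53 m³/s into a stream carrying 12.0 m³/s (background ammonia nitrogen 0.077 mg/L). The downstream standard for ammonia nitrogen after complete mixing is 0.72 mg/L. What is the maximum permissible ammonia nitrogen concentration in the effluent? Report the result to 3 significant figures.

At the limit, (Qr·Cr + Qe·Cₑ)/(Qr + Qe) = 0.72:
Cₑ = (13.53·0.72 − 12.00·0.07700) / 1.530 = 5.763 mg/L.

5.76 mg/L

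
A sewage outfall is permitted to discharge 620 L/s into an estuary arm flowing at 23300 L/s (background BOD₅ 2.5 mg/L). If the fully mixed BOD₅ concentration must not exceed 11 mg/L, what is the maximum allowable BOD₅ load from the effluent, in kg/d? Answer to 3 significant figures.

17700 kg/d

Mass balance at the limit: 23300·2.500 + 620.0·Cₑ = 23920·11 → Cₑ = 330.4 mg/L.
620.0 L/s = 0.6200 m³/s. Load = 0.6200 m³/s × 330.4 g/m³ × 86 400 s/d = 17700 kg/d.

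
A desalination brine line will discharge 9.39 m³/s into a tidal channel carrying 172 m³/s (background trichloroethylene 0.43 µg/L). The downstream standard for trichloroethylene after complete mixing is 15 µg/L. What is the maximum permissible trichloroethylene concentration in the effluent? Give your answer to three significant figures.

282 µg/L

At the limit, (Qr·Cr + Qe·Cₑ)/(Qr + Qe) = 15:
Cₑ = (181.4·15 − 172.0·0.4300) / 9.390 = 281.9 µg/L.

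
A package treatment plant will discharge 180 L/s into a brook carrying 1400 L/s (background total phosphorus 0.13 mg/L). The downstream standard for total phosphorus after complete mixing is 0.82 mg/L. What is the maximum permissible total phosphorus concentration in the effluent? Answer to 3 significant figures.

6.19 mg/L

At the limit, (Qr·Cr + Qe·Cₑ)/(Qr + Qe) = 0.82:
Cₑ = (1580·0.82 − 1400·0.1300) / 180.0 = 6.187 mg/L.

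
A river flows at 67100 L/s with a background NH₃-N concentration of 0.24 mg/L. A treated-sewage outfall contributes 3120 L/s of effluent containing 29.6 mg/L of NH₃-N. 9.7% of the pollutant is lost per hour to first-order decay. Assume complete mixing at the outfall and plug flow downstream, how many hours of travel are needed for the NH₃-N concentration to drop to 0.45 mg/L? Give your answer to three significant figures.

12.1 h

Mixed concentration C = ΣQC/ΣQ = (67100·0.2400 + 3120·29.60) / 70220 = 108500/70220 = 1.545 mg/L.
9.7%/h lost → k = −ln(1 − 0.097) = 0.1020 h⁻¹.
1.545·exp(−k·t) = 0.45 → t = ln(1.545/0.45)/k = 43510 s = 12.09 h.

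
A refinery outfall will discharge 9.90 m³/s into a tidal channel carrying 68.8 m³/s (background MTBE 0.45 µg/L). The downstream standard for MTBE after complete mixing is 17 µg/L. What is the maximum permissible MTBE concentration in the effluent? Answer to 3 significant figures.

At the limit, (Qr·Cr + Qe·Cₑ)/(Qr + Qe) = 17:
Cₑ = (78.70·17 − 68.80·0.4500) / 9.900 = 132.0 µg/L.

132 µg/L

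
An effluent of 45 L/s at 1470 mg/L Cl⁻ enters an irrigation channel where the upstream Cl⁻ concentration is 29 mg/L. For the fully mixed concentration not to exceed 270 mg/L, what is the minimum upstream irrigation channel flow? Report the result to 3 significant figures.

224 L/s

Set C_mix = 270: (Q·29.00 + 45.00·1470) / (Q + 45.00) = 270
→ Q = 45.00·(1470 − 270)/(270 − 29.00) = 224.1 L/s.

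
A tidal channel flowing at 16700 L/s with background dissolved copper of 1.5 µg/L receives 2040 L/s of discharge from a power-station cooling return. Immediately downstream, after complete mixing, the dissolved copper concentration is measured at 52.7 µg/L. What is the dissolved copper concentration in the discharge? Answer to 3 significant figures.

472 µg/L

Mass balance: 16700·1.500 + 2040·Cₑ = 18740·52.70
→ Cₑ = (18740·52.70 − 16700·1.500) / 2040 = 471.8 µg/L.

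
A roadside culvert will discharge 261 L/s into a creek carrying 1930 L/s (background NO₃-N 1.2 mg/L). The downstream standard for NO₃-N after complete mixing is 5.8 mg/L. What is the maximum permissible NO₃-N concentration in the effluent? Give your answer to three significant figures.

39.8 mg/L

At the limit, (Qr·Cr + Qe·Cₑ)/(Qr + Qe) = 5.8:
Cₑ = (2191·5.8 − 1930·1.200) / 261.0 = 39.82 mg/L.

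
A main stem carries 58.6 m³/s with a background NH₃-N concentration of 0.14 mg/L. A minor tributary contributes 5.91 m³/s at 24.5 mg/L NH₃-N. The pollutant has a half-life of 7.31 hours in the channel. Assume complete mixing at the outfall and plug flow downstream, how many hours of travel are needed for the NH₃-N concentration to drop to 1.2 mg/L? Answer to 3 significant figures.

Mass balance: C = (58.60·0.1400 + 5.910·24.50) / 64.51 = 153.0/64.51 = 2.372 mg/L.
Half-life 7.31 h → k = ln 2 / 7.31 = 0.09482 h⁻¹ = 2.276 d⁻¹.
2.372·exp(−k·t) = 1.2 → t = ln(2.372/1.2)/k = 25870 s = 7.185 h.

7.18 h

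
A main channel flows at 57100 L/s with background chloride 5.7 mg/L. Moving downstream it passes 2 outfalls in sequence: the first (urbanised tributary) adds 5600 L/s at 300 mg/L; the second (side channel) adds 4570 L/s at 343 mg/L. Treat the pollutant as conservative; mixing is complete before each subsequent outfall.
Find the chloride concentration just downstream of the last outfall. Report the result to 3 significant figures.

53.1 mg/L

Outfall 1: combined Q = 62700 L/s; C = (57100·5.700 + 5600·300.0)/62700 = 31.99 mg/L.
Outfall 2: combined Q = 67270 L/s; C = (62700·31.99 + 4570·343.0)/67270 = 53.11 mg/L.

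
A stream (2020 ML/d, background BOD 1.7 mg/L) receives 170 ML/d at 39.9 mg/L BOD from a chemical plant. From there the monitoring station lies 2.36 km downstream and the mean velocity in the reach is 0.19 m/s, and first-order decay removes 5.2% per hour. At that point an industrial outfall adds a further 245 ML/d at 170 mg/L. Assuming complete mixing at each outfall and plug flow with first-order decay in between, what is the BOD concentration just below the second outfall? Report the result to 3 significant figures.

20.6 mg/L

Flow-weighted average: C = (2020·1.700 + 170.0·39.90) / 2190 = 10220/2190 = 4.665 mg/L; combined flow 2190 ML/d.
Travel time t = 2.36·1000 / 0.19 = 12420 s = 3.450 h.
5.2%/h lost → k = −ln(1 − 0.052) = 0.05340 h⁻¹.
First-order decay: C = 4.665·exp(−k·t) = 4.665·0.8317 = 3.880 mg/L.
Second outfall: C = (2190·3.880 + 245.0·170.0)/2435 = 20.59 mg/L.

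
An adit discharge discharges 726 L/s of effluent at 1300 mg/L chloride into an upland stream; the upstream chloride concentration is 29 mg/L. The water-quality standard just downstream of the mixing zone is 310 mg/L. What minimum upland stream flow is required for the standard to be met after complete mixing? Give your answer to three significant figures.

Set C_mix = 310: (Q·29.00 + 726.0·1300) / (Q + 726.0) = 310
→ Q = 726.0·(1300 − 310)/(310 − 29.00) = 2558 L/s.

2560 L/s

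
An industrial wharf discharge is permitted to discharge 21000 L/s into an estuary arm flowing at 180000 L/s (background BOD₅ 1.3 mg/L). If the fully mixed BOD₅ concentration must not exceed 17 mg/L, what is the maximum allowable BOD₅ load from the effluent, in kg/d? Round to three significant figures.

Mass balance at the limit: 180000·1.300 + 21000·Cₑ = 201000·17 → Cₑ = 151.6 mg/L.
21000 L/s = 21.00 m³/s. Load = 21.00 m³/s × 151.6 g/m³ × 86 400 s/d = 275000 kg/d.

275000 kg/d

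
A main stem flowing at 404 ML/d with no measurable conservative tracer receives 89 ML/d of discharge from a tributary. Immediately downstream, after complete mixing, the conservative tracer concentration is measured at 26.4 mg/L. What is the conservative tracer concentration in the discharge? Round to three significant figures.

146 mg/L

Mass balance: 404.0·0 + 89.00·Cₑ = 493.0·26.40
→ Cₑ = (493.0·26.40 − 404.0·0) / 89.00 = 146.2 mg/L.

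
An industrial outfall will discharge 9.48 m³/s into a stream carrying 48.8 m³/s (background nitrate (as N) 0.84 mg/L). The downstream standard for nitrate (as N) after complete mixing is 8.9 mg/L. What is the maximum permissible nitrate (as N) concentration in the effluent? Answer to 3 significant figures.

At the limit, (Qr·Cr + Qe·Cₑ)/(Qr + Qe) = 8.9:
Cₑ = (58.28·8.9 − 48.80·0.8400) / 9.480 = 50.39 mg/L.

50.4 mg/L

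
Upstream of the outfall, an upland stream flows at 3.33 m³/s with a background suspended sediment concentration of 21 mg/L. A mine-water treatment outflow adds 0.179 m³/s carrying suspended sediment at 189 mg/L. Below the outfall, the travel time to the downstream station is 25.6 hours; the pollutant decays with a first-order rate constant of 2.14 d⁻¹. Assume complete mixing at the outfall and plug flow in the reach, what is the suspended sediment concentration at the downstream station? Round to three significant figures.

3.02 mg/L

Conservation of mass: C = (3.330·21.00 + 0.1790·189.0) / 3.509 = 103.8/3.509 = 29.57 mg/L.
First-order decay: C = 29.57·exp(−k·t) = 29.57·0.1020 = 3.016 mg/L.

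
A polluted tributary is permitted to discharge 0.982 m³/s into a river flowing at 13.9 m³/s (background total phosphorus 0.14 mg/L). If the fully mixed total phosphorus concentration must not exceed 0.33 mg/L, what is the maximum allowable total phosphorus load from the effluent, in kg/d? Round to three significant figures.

256 kg/d

Mass balance at the limit: 13.90·0.1400 + 0.9820·Cₑ = 14.88·0.33 → Cₑ = 3.019 mg/L.
Load = 0.9820 m³/s × 3.019 g/m³ × 86 400 s/d = 256.2 kg/d.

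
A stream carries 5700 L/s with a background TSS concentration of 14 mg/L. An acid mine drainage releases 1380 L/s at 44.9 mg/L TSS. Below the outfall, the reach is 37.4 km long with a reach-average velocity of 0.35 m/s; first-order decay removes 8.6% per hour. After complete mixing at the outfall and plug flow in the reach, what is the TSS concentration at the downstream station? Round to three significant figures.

1.39 mg/L

Flow-weighted average: C = (5700·14.00 + 1380·44.90) / 7080 = 141800/7080 = 20.02 mg/L.
Travel time t = 37.4·1000 / 0.35 = 106900 s = 29.68 h.
8.6%/h lost → k = −ln(1 − 0.086) = 0.08992 h⁻¹.
Decay over the reach: 20.02·exp(−kt) = 20.02·0.06931 = 1.388 mg/L.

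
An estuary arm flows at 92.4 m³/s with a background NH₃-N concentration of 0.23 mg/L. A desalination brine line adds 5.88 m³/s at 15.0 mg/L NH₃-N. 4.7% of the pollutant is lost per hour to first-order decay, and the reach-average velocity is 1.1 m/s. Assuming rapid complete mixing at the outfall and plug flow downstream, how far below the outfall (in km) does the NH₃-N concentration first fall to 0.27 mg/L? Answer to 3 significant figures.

Mixed concentration C = ΣQC/ΣQ = (92.40·0.2300 + 5.880·15.00) / 98.28 = 109.5/98.28 = 1.114 mg/L.
4.7%/h lost → k = −ln(1 − 0.047) = 0.04814 h⁻¹.
Set 1.114·exp(−k·t) = 0.27 → t = ln(1.114/0.27)/k = 106000 s = 29.43 h.
Distance = v·t = 1.1·106000 = 116600 m = 116.6 km.

117 km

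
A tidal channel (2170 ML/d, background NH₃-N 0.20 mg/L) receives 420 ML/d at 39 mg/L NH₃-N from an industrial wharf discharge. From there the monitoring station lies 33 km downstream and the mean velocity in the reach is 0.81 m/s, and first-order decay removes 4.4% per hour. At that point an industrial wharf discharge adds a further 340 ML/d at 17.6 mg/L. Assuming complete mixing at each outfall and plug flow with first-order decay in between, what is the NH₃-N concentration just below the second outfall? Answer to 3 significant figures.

5.49 mg/L

Conservation of mass: C = (2170·0.2000 + 420.0·39.00) / 2590 = 16810/2590 = 6.492 mg/L; combined flow 2590 ML/d.
Travel time t = 33·1000 / 0.81 = 40740 s = 11.32 h.
4.4%/h lost → k = −ln(1 − 0.044) = 0.04500 h⁻¹.
Applying C = C₀e^(−kt): 6.492 × 0.6010 = 3.901 mg/L.
Second outfall: C = (2590·3.901 + 340.0·17.60)/2930 = 5.491 mg/L.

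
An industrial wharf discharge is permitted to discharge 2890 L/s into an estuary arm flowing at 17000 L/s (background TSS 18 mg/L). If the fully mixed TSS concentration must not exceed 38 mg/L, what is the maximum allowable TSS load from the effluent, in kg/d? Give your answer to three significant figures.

38900 kg/d

Mass balance at the limit: 17000·18.00 + 2890·Cₑ = 19890·38 → Cₑ = 155.6 mg/L.
2890 L/s = 2.890 m³/s. Load = 2.890 m³/s × 155.6 g/m³ × 86 400 s/d = 38860 kg/d.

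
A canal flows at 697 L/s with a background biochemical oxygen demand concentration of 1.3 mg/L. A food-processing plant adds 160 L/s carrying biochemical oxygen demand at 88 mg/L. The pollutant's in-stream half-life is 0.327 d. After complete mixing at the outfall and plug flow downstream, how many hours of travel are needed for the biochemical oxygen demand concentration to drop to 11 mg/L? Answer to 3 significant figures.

Flow-weighted average: C = (697.0·1.300 + 160.0·88.00) / 857.0 = 14990/857.0 = 17.49 mg/L.
Half-life 0.327 d → k = ln 2 / 0.327 = 2.120 d⁻¹.
17.49·exp(−k·t) = 11 → t = ln(17.49/11)/k = 18890 s = 5.248 h.

5.25 h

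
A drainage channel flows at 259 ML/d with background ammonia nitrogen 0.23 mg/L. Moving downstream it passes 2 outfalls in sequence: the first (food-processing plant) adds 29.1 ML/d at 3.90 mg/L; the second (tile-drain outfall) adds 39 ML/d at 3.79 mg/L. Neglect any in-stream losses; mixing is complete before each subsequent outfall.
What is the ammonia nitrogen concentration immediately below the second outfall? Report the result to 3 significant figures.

0.981 mg/L

Below outfall 1: Q → 288.1 ML/d, C = (259.0·0.2300 + 29.10·3.900)/288.1 = 0.6007 mg/L.
Below outfall 2: Q → 327.1 ML/d, C = (288.1·0.6007 + 39.00·3.790)/327.1 = 0.9810 mg/L.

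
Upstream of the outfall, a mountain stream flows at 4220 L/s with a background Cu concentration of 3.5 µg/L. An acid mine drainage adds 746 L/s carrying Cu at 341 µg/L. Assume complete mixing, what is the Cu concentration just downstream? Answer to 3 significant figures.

54.2 µg/L

Mass balance: C = (4220·3.500 + 746.0·341.0) / 4966 = 269200/4966 = 54.20 µg/L.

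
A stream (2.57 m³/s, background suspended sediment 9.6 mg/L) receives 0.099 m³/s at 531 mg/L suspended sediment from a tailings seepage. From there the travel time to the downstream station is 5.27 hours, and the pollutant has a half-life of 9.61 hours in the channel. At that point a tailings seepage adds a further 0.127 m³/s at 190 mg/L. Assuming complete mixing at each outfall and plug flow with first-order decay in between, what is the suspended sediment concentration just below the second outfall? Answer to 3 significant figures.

After mixing, C = (2.570·9.600 + 0.09900·531.0) / 2.669 = 77.24/2.669 = 28.94 mg/L; combined flow 2.669 m³/s.
Half-life 9.61 h → k = ln 2 / 9.61 = 0.07213 h⁻¹ = 1.731 d⁻¹.
First-order decay: C = 28.94·exp(−k·t) = 28.94·0.6838 = 19.79 mg/L.
Second outfall: C = (2.669·19.79 + 0.1270·190.0)/2.796 = 27.52 mg/L.

27.5 mg/L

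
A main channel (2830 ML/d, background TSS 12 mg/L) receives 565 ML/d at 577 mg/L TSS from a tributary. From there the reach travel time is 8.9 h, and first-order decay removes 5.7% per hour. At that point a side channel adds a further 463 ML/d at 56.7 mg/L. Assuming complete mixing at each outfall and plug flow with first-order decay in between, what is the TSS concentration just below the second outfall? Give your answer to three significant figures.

Flow-weighted average: C = (2830·12.00 + 565.0·577.0) / 3395 = 360000/3395 = 106.0 mg/L; combined flow 3395 ML/d.
5.7%/h lost → k = −ln(1 − 0.057) = 0.05869 h⁻¹.
Applying C = C₀e^(−kt): 106.0 × 0.5931 = 62.89 mg/L.
At the second outfall, C = (3395·62.89 + 463.0·56.70) / (3395 + 463.0) = 62.15 mg/L.

62.1 mg/L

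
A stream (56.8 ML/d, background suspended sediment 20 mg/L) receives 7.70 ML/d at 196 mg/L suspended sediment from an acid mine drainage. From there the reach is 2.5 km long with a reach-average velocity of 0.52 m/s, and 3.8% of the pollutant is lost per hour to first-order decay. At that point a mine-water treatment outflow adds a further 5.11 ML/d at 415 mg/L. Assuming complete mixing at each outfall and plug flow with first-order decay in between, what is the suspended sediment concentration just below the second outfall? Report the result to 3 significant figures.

66.5 mg/L

Mixed concentration C = ΣQC/ΣQ = (56.80·20.00 + 7.700·196.0) / 64.50 = 2645/64.50 = 41.01 mg/L; combined flow 64.50 ML/d.
Travel time t = 2.5·1000 / 0.52 = 4808 s = 1.335 h.
3.8%/h lost → k = −ln(1 − 0.038) = 0.03874 h⁻¹.
First-order decay: C = 41.01·exp(−k·t) = 41.01·0.9496 = 38.94 mg/L.
At the second outfall, C = (64.50·38.94 + 5.110·415.0) / (64.50 + 5.110) = 66.55 mg/L.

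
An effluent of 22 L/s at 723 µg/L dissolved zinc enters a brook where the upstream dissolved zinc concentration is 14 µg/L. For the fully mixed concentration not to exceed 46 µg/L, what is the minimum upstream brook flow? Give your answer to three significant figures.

Set C_mix = 46: (Q·14.00 + 22.00·723.0) / (Q + 22.00) = 46
→ Q = 22.00·(723.0 − 46)/(46 − 14.00) = 465.4 L/s.

465 L/s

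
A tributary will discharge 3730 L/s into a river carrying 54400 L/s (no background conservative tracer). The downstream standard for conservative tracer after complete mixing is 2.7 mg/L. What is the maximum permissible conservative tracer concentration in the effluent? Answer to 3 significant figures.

At the limit, (Qr·Cr + Qe·Cₑ)/(Qr + Qe) = 2.7:
Cₑ = (58130·2.7 − 54400·0) / 3730 = 42.08 mg/L.

42.1 mg/L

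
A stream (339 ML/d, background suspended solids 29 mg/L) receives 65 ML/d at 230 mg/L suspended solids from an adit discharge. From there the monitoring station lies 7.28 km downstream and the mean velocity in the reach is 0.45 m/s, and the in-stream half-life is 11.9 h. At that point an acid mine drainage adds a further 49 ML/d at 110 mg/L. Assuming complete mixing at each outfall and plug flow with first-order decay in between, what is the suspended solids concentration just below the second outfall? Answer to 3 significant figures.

After mixing, C = (339.0·29.00 + 65.00·230.0) / 404.0 = 24780/404.0 = 61.34 mg/L; combined flow 404.0 ML/d.
Travel time t = 7.28·1000 / 0.45 = 16180 s = 4.494 h.
Half-life 11.9 h → k = ln 2 / 11.9 = 0.05825 h⁻¹ = 1.398 d⁻¹.
Decay over the reach: 61.34·exp(−kt) = 61.34·0.7697 = 47.21 mg/L.
Second outfall: C = (404.0·47.21 + 49.00·110.0)/453.0 = 54.00 mg/L.

54.0 mg/L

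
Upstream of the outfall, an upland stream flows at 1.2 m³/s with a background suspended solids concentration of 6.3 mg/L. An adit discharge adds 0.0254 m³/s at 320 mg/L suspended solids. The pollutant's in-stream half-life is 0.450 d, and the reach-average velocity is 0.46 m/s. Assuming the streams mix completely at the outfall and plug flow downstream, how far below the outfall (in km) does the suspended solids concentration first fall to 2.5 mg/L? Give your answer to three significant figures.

42.1 km

Conservation of mass: C = (1.200·6.300 + 0.02540·320.0) / 1.225 = 15.69/1.225 = 12.80 mg/L.
Half-life 0.450 d → k = ln 2 / 0.450 = 1.540 d⁻¹.
Set 12.80·exp(−k·t) = 2.5 → t = ln(12.80/2.5)/k = 91620 s = 25.45 h.
Distance = v·t = 0.46·91620 = 42140 m = 42.14 km.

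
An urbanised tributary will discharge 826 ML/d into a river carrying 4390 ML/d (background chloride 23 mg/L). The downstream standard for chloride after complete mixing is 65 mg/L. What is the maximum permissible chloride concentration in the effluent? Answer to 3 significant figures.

At the limit, (Qr·Cr + Qe·Cₑ)/(Qr + Qe) = 65:
Cₑ = (5216·65 − 4390·23.00) / 826.0 = 288.2 mg/L.

288 mg/L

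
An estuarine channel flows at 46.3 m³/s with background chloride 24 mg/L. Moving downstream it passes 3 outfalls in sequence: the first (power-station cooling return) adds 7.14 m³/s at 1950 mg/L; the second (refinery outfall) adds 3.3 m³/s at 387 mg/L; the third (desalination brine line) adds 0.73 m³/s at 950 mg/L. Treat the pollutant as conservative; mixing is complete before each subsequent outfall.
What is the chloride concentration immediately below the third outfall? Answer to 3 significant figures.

Below outfall 1: Q → 53.44 m³/s, C = (46.30·24.00 + 7.140·1950)/53.44 = 281.3 mg/L.
Below outfall 2: Q → 56.74 m³/s, C = (53.44·281.3 + 3.300·387.0)/56.74 = 287.5 mg/L.
Below outfall 3: Q → 57.47 m³/s, C = (56.74·287.5 + 0.7300·950.0)/57.47 = 295.9 mg/L.

296 mg/L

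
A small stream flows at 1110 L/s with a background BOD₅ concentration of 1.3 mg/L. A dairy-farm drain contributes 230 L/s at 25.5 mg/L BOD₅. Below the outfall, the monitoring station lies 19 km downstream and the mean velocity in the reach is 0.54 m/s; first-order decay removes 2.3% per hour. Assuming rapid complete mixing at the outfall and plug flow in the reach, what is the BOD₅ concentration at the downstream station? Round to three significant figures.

4.34 mg/L

After mixing, C = (1110·1.300 + 230.0·25.50) / 1340 = 7308/1340 = 5.454 mg/L.
Travel time t = 19·1000 / 0.54 = 35190 s = 9.774 h.
2.3%/h lost → k = −ln(1 − 0.023) = 0.02327 h⁻¹.
Applying C = C₀e^(−kt): 5.454 × 0.7966 = 4.344 mg/L.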